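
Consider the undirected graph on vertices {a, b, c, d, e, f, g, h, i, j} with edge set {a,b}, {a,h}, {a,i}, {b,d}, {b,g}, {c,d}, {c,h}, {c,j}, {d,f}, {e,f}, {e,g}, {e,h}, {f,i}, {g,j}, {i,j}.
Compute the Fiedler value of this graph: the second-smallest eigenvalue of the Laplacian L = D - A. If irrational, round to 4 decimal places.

Each diagonal entry of L is the vertex degree and each off-diagonal entry is -1 where an edge is present, 0 otherwise; in the order [a, b, c, d, e, f, g, h, i, j] the diagonal is [3, 3, 3, 3, 3, 3, 3, 3, 3, 3]. The sorted Laplacian eigenvalues are [0, 2, 2, 2, 2, 2, 5, 5, 5, 5]; the algebraic connectivity is the second entry, 2. The eigenvalues sum to 30, which equals trace(L) = 2|E|.

2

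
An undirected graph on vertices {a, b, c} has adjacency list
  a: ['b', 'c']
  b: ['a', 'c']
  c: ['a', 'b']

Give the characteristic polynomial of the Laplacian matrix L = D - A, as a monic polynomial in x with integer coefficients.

Reading degrees in the order [a, b, c] gives [2, 2, 2]; set D = diag(2, 2, 2) and form L = D - A. Computing det(xI - L) by cofactor expansion (or equivalently via sum-over-permutations) gives x^3 - 6x^2 + 9x. The constant term is 0 because L is singular (the all-ones vector lies in its kernel). The eigenvalues sum to 6, which equals trace(L) = 2|E|.

x^3 - 6x^2 + 9x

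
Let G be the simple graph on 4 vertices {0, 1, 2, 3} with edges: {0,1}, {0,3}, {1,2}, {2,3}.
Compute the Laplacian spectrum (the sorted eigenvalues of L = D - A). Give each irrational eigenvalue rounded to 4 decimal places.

With the vertex order [0, 1, 2, 3], the degrees are [2, 2, 2, 2], giving D = diag(2, 2, 2, 2) and L = D - A. The multiplicity of 0 as a Laplacian eigenvalue equals the number of connected components.

[0, 2, 2, 4]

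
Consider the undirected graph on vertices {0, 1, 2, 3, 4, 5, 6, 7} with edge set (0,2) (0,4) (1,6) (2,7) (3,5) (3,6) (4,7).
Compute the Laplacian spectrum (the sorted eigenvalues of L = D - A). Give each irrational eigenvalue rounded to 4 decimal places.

[0, 0, 0.5858, 2, 2, 2, 3.4142, 4]

Each diagonal entry of L is the vertex degree and each off-diagonal entry is -1 where an edge is present, 0 otherwise; in the order [0, 1, 2, 3, 4, 5, 6, 7] the diagonal is [2, 1, 2, 2, 2, 1, 2, 2]. L is symmetric positive semidefinite, so every eigenvalue is real and nonnegative. The 2 zero eigenvalues correspond to the 2 connected components. The eigenvalues sum to 14, which equals trace(L) = 2|E|.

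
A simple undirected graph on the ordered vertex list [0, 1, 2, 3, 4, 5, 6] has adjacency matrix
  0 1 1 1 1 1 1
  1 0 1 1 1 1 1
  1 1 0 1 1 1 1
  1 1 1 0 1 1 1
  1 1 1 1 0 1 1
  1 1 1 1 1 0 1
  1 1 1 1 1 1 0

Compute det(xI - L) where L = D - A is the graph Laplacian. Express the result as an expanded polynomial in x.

x^7 - 42x^6 + 735x^5 - 6860x^4 + 36015x^3 - 100842x^2 + 117649x

With the vertex order [0, 1, 2, 3, 4, 5, 6], the degrees are [6, 6, 6, 6, 6, 6, 6], giving D = diag(6, 6, 6, 6, 6, 6, 6) and L = D - A. Computing det(xI - L) by cofactor expansion (or equivalently via sum-over-permutations) gives x^7 - 42x^6 + 735x^5 - 6860x^4 + 36015x^3 - 100842x^2 + 117649x. Since p(0) = det(-L) = 0, x divides p(x). The eigenvalues sum to 42, which equals trace(L) = 2|E|.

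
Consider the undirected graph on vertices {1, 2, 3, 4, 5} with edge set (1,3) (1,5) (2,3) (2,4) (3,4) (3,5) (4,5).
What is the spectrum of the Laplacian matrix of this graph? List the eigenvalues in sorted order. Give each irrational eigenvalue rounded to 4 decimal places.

Reading degrees in the order [1, 2, 3, 4, 5] gives [2, 2, 4, 3, 3]; set D = diag(2, 2, 4, 3, 3) and form L = D - A. L is symmetric positive semidefinite, so every eigenvalue is real and nonnegative. The single zero eigenvalue shows the graph is connected. The eigenvalues sum to 14, which equals trace(L) = 2|E|.

[0, 1.5858, 3, 4.4142, 5]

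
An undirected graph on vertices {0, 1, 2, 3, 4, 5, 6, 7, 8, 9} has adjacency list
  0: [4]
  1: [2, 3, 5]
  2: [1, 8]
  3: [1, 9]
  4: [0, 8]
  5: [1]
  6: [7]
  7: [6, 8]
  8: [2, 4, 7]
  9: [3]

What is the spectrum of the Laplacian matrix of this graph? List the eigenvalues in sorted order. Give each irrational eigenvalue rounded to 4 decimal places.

With the vertex order [0, 1, 2, 3, 4, 5, 6, 7, 8, 9], the degrees are [1, 3, 2, 2, 2, 1, 1, 2, 3, 1], giving D = diag(1, 3, 2, 2, 2, 1, 1, 2, 3, 1) and L = D - A. Since every row of L sums to 0, the all-ones vector is in the kernel and 0 is an eigenvalue. The single zero eigenvalue shows the graph is connected. The largest eigenvalue, 4.5767, is at most the vertex count 10. The eigenvalues sum to 18, which equals trace(L) = 2|E|.

[0, 0.1561, 0.3820, 0.5965, 1.1864, 2, 2.4539, 2.6180, 4.0305, 4.5767]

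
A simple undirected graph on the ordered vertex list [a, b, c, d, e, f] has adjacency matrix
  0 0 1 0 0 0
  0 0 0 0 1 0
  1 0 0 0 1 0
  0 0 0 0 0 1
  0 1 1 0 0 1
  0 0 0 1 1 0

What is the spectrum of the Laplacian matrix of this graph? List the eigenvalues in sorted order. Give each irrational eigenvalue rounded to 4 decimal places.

[0, 0.3820, 0.6972, 2, 2.6180, 4.3028]

With the vertex order [a, b, c, d, e, f], the degrees are [1, 1, 2, 1, 3, 2], giving D = diag(1, 1, 2, 1, 3, 2) and L = D - A. Diagonalising L (or applying a numerical eigensolver to the 6x6 matrix) gives the spectrum above. There is one zero in the spectrum, matching the 1 component.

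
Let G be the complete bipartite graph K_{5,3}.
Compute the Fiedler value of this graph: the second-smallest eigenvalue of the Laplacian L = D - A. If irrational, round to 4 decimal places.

3

The graph has 8 vertices and degree multiset [5, 5, 5, 3, 3, 3, 3, 3]; D is the diagonal matrix of degrees and L = D - A. The smallest Laplacian eigenvalue is always 0. The next one, lambda_2 = 3, measures how hard the graph is to disconnect: larger values mean better connectivity.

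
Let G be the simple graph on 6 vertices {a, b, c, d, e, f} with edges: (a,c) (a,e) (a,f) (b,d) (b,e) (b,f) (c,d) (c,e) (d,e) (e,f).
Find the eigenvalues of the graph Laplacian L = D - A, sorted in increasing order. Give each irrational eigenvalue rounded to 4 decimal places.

[0, 2.3820, 2.3820, 4.6180, 4.6180, 6]

Reading degrees in the order [a, b, c, d, e, f] gives [3, 3, 3, 3, 5, 3]; set D = diag(3, 3, 3, 3, 5, 3) and form L = D - A. The multiplicity of 0 as a Laplacian eigenvalue equals the number of connected components. The eigenvalues sum to 20, which equals trace(L) = 2|E|.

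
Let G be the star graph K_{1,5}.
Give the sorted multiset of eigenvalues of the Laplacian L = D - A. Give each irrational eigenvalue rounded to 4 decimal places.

The graph has 6 vertices and degree multiset [5, 1, 1, 1, 1, 1]; D is the diagonal matrix of degrees and L = D - A. Since every row of L sums to 0, the all-ones vector is in the kernel and 0 is an eigenvalue. The eigenvalues sum to 10, which equals trace(L) = 2|E|.

[0, 1, 1, 1, 1, 6]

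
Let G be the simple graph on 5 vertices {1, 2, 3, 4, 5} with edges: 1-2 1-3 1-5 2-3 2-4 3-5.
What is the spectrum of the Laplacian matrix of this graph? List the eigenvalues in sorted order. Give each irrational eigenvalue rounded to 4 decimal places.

[0, 0.8299, 2.6889, 4, 4.4812]

With the vertex order [1, 2, 3, 4, 5], the degrees are [3, 3, 3, 1, 2], giving D = diag(3, 3, 3, 1, 2) and L = D - A. Diagonalising L (or applying a numerical eigensolver to the 5x5 matrix) gives the spectrum above. The largest eigenvalue, 4.4812, is at most the vertex count 5. There is one zero in the spectrum, matching the 1 component.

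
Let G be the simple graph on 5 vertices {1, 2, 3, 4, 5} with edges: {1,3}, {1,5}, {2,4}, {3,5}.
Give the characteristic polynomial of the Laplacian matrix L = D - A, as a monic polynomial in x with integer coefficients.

x^5 - 8x^4 + 21x^3 - 18x^2

Reading degrees in the order [1, 2, 3, 4, 5] gives [2, 1, 2, 1, 2]; set D = diag(2, 1, 2, 1, 2) and form L = D - A. L has integer entries, so p(x) = det(xI - L) has integer coefficients. Expanding the determinant yields x^5 - 8x^4 + 21x^3 - 18x^2. The coefficient of x^4 equals -trace(L) = -8, matching the sum of degrees. There are 2 zeros in the spectrum, matching the 2 components. The eigenvalues sum to 8, which equals trace(L) = 2|E|.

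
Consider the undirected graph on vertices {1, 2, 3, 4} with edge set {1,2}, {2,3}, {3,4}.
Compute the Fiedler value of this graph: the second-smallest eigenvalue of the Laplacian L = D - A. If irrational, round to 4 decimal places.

Each diagonal entry of L is the vertex degree and each off-diagonal entry is -1 where an edge is present, 0 otherwise; in the order [1, 2, 3, 4] the diagonal is [1, 2, 2, 1]. The smallest Laplacian eigenvalue is always 0. The next one, lambda_2 = 0.5858, measures how hard the graph is to disconnect: larger values mean better connectivity. There is one zero in the spectrum, matching the 1 component. The largest eigenvalue, 3.4142, is at most the vertex count 4.

0.5858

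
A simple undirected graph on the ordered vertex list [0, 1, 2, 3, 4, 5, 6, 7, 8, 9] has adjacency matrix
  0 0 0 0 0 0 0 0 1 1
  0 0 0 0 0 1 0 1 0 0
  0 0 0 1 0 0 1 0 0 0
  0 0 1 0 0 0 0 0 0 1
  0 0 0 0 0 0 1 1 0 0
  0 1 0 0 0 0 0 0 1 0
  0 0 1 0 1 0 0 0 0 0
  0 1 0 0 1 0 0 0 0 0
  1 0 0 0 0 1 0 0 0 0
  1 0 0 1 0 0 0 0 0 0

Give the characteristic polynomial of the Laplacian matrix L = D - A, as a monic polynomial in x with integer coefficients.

x^10 - 20x^9 + 170x^8 - 800x^7 + 2275x^6 - 4004x^5 + 4290x^4 - 2640x^3 + 825x^2 - 100x

Each diagonal entry of L is the vertex degree and each off-diagonal entry is -1 where an edge is present, 0 otherwise; in the order [0, 1, 2, 3, 4, 5, 6, 7, 8, 9] the diagonal is [2, 2, 2, 2, 2, 2, 2, 2, 2, 2]. L has integer entries, so p(x) = det(xI - L) has integer coefficients. Expanding the determinant yields x^10 - 20x^9 + 170x^8 - 800x^7 + 2275x^6 - 4004x^5 + 4290x^4 - 2640x^3 + 825x^2 - 100x. The coefficient of x^9 equals -trace(L) = -20, matching the sum of degrees. By the matrix-tree theorem the graph has (1/10) * product of the nonzero eigenvalues = 10 spanning trees.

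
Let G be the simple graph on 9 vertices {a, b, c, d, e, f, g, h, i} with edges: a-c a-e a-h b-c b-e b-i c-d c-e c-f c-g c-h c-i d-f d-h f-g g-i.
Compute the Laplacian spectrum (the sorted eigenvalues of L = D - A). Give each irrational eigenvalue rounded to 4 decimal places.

[0, 1.5858, 1.5858, 3, 3, 4.4142, 4.4142, 5, 9]

With the vertex order [a, b, c, d, e, f, g, h, i], the degrees are [3, 3, 8, 3, 3, 3, 3, 3, 3], giving D = diag(3, 3, 8, 3, 3, 3, 3, 3, 3) and L = D - A. The multiplicity of 0 as a Laplacian eigenvalue equals the number of connected components. The single zero eigenvalue shows the graph is connected. The largest eigenvalue, 9, is at most the vertex count 9. By the matrix-tree theorem the graph has (1/9) * product of the nonzero eigenvalues = 2205 spanning trees.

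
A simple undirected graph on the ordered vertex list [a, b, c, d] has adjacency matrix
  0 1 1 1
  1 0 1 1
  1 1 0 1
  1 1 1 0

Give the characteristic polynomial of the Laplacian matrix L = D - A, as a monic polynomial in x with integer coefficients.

x^4 - 12x^3 + 48x^2 - 64x

Reading degrees in the order [a, b, c, d] gives [3, 3, 3, 3]; set D = diag(3, 3, 3, 3) and form L = D - A. The eigenvalues of L are [0, 4, 4, 4]; the characteristic polynomial is the product of (x - lambda_i), which multiplies out to x^4 - 12x^3 + 48x^2 - 64x. The coefficient of x^3 equals -trace(L) = -12, matching the sum of degrees. There is one zero in the spectrum, matching the 1 component.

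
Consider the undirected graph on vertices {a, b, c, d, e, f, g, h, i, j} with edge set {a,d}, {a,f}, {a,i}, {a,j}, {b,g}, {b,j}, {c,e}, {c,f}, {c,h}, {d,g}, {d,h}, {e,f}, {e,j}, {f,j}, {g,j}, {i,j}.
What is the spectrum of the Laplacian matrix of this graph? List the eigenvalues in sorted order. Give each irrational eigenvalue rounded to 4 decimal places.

With the vertex order [a, b, c, d, e, f, g, h, i, j], the degrees are [4, 2, 3, 3, 3, 4, 3, 2, 2, 6], giving D = diag(4, 2, 3, 3, 3, 4, 3, 2, 2, 6) and L = D - A. Diagonalising L (or applying a numerical eigensolver to the 10x10 matrix) gives the spectrum above. The single zero eigenvalue shows the graph is connected. By the matrix-tree theorem the graph has (1/10) * product of the nonzero eigenvalues = 1819 spanning trees. There is one zero in the spectrum, matching the 1 component.

[0, 1.0449, 1.3604, 1.6651, 2.7277, 3.7275, 4.1136, 4.5339, 5.6368, 7.1902]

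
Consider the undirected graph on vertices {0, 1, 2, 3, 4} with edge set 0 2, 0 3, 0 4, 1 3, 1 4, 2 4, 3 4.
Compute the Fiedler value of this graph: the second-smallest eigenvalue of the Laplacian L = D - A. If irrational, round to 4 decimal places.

1.5858

Each diagonal entry of L is the vertex degree and each off-diagonal entry is -1 where an edge is present, 0 otherwise; in the order [0, 1, 2, 3, 4] the diagonal is [3, 2, 2, 3, 4]. The smallest Laplacian eigenvalue is always 0. The next one, lambda_2 = 1.5858, measures how hard the graph is to disconnect: larger values mean better connectivity.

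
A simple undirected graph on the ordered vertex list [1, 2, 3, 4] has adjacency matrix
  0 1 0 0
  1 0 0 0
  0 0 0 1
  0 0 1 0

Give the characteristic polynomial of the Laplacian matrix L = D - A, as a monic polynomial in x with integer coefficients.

x^4 - 4x^3 + 4x^2

With the vertex order [1, 2, 3, 4], the degrees are [1, 1, 1, 1], giving D = diag(1, 1, 1, 1) and L = D - A. The eigenvalues of L are [0, 0, 2, 2]; the characteristic polynomial is the product of (x - lambda_i), which multiplies out to x^4 - 4x^3 + 4x^2. The coefficient of x^3 equals -trace(L) = -4, matching the sum of degrees. The eigenvalues sum to 4, which equals trace(L) = 2|E|.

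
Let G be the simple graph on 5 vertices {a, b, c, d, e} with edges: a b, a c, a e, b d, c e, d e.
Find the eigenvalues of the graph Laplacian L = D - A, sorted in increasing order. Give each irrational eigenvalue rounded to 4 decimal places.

[0, 1.3820, 2.3820, 3.6180, 4.6180]

Reading degrees in the order [a, b, c, d, e] gives [3, 2, 2, 2, 3]; set D = diag(3, 2, 2, 2, 3) and form L = D - A. Since every row of L sums to 0, the all-ones vector is in the kernel and 0 is an eigenvalue.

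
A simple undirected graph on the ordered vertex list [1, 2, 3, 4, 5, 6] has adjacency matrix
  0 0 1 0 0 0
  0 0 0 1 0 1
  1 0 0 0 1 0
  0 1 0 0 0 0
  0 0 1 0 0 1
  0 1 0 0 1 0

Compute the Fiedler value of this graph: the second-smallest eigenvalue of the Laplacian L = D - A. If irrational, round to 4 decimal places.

0.2679

Reading degrees in the order [1, 2, 3, 4, 5, 6] gives [1, 2, 2, 1, 2, 2]; set D = diag(1, 2, 2, 1, 2, 2) and form L = D - A. The smallest Laplacian eigenvalue is always 0. The next one, lambda_2 = 0.2679, measures how hard the graph is to disconnect: larger values mean better connectivity. There is one zero in the spectrum, matching the 1 component.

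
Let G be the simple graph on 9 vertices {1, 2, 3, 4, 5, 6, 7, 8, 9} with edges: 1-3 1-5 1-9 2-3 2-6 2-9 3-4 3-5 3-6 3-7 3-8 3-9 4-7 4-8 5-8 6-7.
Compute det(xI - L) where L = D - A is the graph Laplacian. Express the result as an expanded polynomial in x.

x^9 - 32x^8 + 428x^7 - 3136x^6 + 13786x^5 - 37232x^4 + 60276x^3 - 53424x^2 + 19845x

Reading degrees in the order [1, 2, 3, 4, 5, 6, 7, 8, 9] gives [3, 3, 8, 3, 3, 3, 3, 3, 3]; set D = diag(3, 3, 8, 3, 3, 3, 3, 3, 3) and form L = D - A. Computing det(xI - L) by cofactor expansion (or equivalently via sum-over-permutations) gives x^9 - 32x^8 + 428x^7 - 3136x^6 + 13786x^5 - 37232x^4 + 60276x^3 - 53424x^2 + 19845x. Since p(0) = det(-L) = 0, x divides p(x). By the matrix-tree theorem the graph has (1/9) * product of the nonzero eigenvalues = 2205 spanning trees. The largest eigenvalue, 9, is at most the vertex count 9.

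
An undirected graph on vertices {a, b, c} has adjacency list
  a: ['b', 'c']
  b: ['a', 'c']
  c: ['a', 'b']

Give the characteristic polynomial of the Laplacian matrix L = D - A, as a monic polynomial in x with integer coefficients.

x^3 - 6x^2 + 9x

With the vertex order [a, b, c], the degrees are [2, 2, 2], giving D = diag(2, 2, 2) and L = D - A. Computing det(xI - L) by cofactor expansion (or equivalently via sum-over-permutations) gives x^3 - 6x^2 + 9x. Since p(0) = det(-L) = 0, x divides p(x). By the matrix-tree theorem the graph has (1/3) * product of the nonzero eigenvalues = 3 spanning trees.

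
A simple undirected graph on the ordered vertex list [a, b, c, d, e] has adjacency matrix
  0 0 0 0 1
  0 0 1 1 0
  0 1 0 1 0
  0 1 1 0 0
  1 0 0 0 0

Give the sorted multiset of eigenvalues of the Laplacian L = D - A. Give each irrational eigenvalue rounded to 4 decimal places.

[0, 0, 2, 3, 3]

Reading degrees in the order [a, b, c, d, e] gives [1, 2, 2, 2, 1]; set D = diag(1, 2, 2, 2, 1) and form L = D - A. The multiplicity of 0 as a Laplacian eigenvalue equals the number of connected components. The 2 zero eigenvalues correspond to the 2 connected components. The eigenvalues sum to 8, which equals trace(L) = 2|E|. The largest eigenvalue, 3, is at most the vertex count 5.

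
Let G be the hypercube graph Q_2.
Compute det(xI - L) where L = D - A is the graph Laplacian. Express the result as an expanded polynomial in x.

x^4 - 8x^3 + 20x^2 - 16x

The graph has 4 vertices and degree multiset [2, 2, 2, 2]; D is the diagonal matrix of degrees and L = D - A. The eigenvalues of L are [0, 2, 2, 4]; the characteristic polynomial is the product of (x - lambda_i), which multiplies out to x^4 - 8x^3 + 20x^2 - 16x. The coefficient of x^3 equals -trace(L) = -8, matching the sum of degrees. By the matrix-tree theorem the graph has (1/4) * product of the nonzero eigenvalues = 4 spanning trees.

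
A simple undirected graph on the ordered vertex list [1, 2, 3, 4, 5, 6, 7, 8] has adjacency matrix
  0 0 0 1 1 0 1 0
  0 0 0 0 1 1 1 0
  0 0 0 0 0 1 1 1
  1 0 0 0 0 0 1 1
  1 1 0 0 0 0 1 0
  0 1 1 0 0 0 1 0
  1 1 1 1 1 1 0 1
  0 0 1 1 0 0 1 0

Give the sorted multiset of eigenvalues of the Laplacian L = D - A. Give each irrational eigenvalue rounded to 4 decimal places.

[0, 1.7530, 1.7530, 3.4450, 3.4450, 4.8019, 4.8019, 8]

Each diagonal entry of L is the vertex degree and each off-diagonal entry is -1 where an edge is present, 0 otherwise; in the order [1, 2, 3, 4, 5, 6, 7, 8] the diagonal is [3, 3, 3, 3, 3, 3, 7, 3]. L is symmetric positive semidefinite, so every eigenvalue is real and nonnegative. The single zero eigenvalue shows the graph is connected. There is one zero in the spectrum, matching the 1 component.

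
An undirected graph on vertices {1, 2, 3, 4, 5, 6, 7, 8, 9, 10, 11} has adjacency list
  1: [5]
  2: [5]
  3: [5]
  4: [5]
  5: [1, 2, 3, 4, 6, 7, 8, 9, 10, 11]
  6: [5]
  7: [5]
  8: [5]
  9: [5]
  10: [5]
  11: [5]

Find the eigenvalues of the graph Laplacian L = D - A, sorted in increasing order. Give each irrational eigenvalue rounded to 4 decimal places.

Reading degrees in the order [1, 2, 3, 4, 5, 6, 7, 8, 9, 10, 11] gives [1, 1, 1, 1, 10, 1, 1, 1, 1, 1, 1]; set D = diag(1, 1, 1, 1, 10, 1, 1, 1, 1, 1, 1) and form L = D - A. The multiplicity of 0 as a Laplacian eigenvalue equals the number of connected components.

[0, 1, 1, 1, 1, 1, 1, 1, 1, 1, 11]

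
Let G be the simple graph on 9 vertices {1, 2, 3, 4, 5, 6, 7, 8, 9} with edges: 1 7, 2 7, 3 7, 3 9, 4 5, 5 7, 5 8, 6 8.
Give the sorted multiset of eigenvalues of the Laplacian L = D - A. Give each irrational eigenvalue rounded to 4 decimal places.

[0, 0.2427, 0.5371, 0.6893, 1, 2.1297, 2.4166, 3.6434, 5.3411]

With the vertex order [1, 2, 3, 4, 5, 6, 7, 8, 9], the degrees are [1, 1, 2, 1, 3, 1, 4, 2, 1], giving D = diag(1, 1, 2, 1, 3, 1, 4, 2, 1) and L = D - A. Since every row of L sums to 0, the all-ones vector is in the kernel and 0 is an eigenvalue. The single zero eigenvalue shows the graph is connected. The largest eigenvalue, 5.3411, is at most the vertex count 9.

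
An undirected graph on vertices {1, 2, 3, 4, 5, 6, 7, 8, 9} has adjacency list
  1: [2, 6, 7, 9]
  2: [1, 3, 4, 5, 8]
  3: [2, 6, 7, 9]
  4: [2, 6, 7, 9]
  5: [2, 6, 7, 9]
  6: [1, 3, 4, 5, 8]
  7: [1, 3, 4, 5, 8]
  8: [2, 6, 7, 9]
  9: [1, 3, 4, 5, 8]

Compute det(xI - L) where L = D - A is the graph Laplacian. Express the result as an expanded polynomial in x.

Each diagonal entry of L is the vertex degree and each off-diagonal entry is -1 where an edge is present, 0 otherwise; in the order [1, 2, 3, 4, 5, 6, 7, 8, 9] the diagonal is [4, 5, 4, 4, 4, 5, 5, 4, 5]. The eigenvalues of L are [0, 4, 4, 4, 4, 5, 5, 5, 9]; the characteristic polynomial is the product of (x - lambda_i), which multiplies out to x^9 - 40x^8 + 690x^7 - 6720x^6 + 40485x^5 - 154704x^4 + 366560x^3 - 492800x^2 + 288000x. Since p(0) = det(-L) = 0, x divides p(x). The largest eigenvalue, 9, is at most the vertex count 9. By the matrix-tree theorem the graph has (1/9) * product of the nonzero eigenvalues = 32000 spanning trees.

x^9 - 40x^8 + 690x^7 - 6720x^6 + 40485x^5 - 154704x^4 + 366560x^3 - 492800x^2 + 288000x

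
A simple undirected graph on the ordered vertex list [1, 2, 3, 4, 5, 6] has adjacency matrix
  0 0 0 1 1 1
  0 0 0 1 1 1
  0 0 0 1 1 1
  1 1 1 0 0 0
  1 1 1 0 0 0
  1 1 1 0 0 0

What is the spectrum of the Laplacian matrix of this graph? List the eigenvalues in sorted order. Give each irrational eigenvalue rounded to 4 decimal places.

Reading degrees in the order [1, 2, 3, 4, 5, 6] gives [3, 3, 3, 3, 3, 3]; set D = diag(3, 3, 3, 3, 3, 3) and form L = D - A. Since every row of L sums to 0, the all-ones vector is in the kernel and 0 is an eigenvalue.

[0, 3, 3, 3, 3, 6]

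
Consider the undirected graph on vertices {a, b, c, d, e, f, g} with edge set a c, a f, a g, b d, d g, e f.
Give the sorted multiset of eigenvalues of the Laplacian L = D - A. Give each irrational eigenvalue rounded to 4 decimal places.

[0, 0.2603, 0.6262, 1.4055, 2.2742, 3.0996, 4.3342]

Reading degrees in the order [a, b, c, d, e, f, g] gives [3, 1, 1, 2, 1, 2, 2]; set D = diag(3, 1, 1, 2, 1, 2, 2) and form L = D - A. L is symmetric positive semidefinite, so every eigenvalue is real and nonnegative. The single zero eigenvalue shows the graph is connected. By the matrix-tree theorem the graph has (1/7) * product of the nonzero eigenvalues = 1 spanning tree.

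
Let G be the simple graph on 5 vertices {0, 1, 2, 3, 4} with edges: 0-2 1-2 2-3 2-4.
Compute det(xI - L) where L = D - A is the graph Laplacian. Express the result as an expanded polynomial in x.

x^5 - 8x^4 + 18x^3 - 16x^2 + 5x

Reading degrees in the order [0, 1, 2, 3, 4] gives [1, 1, 4, 1, 1]; set D = diag(1, 1, 4, 1, 1) and form L = D - A. L has integer entries, so p(x) = det(xI - L) has integer coefficients. Expanding the determinant yields x^5 - 8x^4 + 18x^3 - 16x^2 + 5x. Since p(0) = det(-L) = 0, x divides p(x). The eigenvalues sum to 8, which equals trace(L) = 2|E|.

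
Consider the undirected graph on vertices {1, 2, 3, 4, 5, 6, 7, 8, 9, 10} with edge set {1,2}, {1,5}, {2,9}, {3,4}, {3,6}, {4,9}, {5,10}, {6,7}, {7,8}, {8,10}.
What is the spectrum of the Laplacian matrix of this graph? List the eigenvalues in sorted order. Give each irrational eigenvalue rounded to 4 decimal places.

Reading degrees in the order [1, 2, 3, 4, 5, 6, 7, 8, 9, 10] gives [2, 2, 2, 2, 2, 2, 2, 2, 2, 2]; set D = diag(2, 2, 2, 2, 2, 2, 2, 2, 2, 2) and form L = D - A. Since every row of L sums to 0, the all-ones vector is in the kernel and 0 is an eigenvalue. The single zero eigenvalue shows the graph is connected. By the matrix-tree theorem the graph has (1/10) * product of the nonzero eigenvalues = 10 spanning trees.

[0, 0.3820, 0.3820, 1.3820, 1.3820, 2.6180, 2.6180, 3.6180, 3.6180, 4]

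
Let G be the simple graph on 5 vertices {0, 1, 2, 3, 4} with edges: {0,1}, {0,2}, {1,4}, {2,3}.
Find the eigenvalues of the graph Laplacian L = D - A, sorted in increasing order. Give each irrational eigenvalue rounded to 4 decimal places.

Each diagonal entry of L is the vertex degree and each off-diagonal entry is -1 where an edge is present, 0 otherwise; in the order [0, 1, 2, 3, 4] the diagonal is [2, 2, 2, 1, 1]. Since every row of L sums to 0, the all-ones vector is in the kernel and 0 is an eigenvalue.

[0, 0.3820, 1.3820, 2.6180, 3.6180]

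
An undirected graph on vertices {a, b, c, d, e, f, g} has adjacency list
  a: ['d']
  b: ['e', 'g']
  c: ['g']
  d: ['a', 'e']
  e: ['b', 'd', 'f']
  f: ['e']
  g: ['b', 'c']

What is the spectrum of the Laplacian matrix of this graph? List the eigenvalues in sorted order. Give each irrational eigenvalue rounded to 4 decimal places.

With the vertex order [a, b, c, d, e, f, g], the degrees are [1, 2, 1, 2, 3, 1, 2], giving D = diag(1, 2, 1, 2, 3, 1, 2) and L = D - A. The multiplicity of 0 as a Laplacian eigenvalue equals the number of connected components. The single zero eigenvalue shows the graph is connected. The largest eigenvalue, 4.3342, is at most the vertex count 7.

[0, 0.2603, 0.6262, 1.4055, 2.2742, 3.0996, 4.3342]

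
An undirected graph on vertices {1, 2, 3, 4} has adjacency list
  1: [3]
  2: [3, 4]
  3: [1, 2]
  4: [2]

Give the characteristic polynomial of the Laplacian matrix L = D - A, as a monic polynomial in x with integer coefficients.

x^4 - 6x^3 + 10x^2 - 4x

With the vertex order [1, 2, 3, 4], the degrees are [1, 2, 2, 1], giving D = diag(1, 2, 2, 1) and L = D - A. Computing det(xI - L) by cofactor expansion (or equivalently via sum-over-permutations) gives x^4 - 6x^3 + 10x^2 - 4x. The constant term is 0 because L is singular (the all-ones vector lies in its kernel). There is one zero in the spectrum, matching the 1 component.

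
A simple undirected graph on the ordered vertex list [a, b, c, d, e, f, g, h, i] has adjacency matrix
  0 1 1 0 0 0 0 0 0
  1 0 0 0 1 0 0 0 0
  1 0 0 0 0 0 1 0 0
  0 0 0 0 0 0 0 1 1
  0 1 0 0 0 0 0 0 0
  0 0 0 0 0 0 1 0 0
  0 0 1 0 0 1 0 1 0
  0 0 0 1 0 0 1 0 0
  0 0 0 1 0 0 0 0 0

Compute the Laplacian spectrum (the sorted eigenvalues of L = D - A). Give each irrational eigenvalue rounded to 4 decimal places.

[0, 0.1506, 0.4266, 1, 1.4229, 2.1724, 3, 3.4576, 4.3699]

With the vertex order [a, b, c, d, e, f, g, h, i], the degrees are [2, 2, 2, 2, 1, 1, 3, 2, 1], giving D = diag(2, 2, 2, 2, 1, 1, 3, 2, 1) and L = D - A. L is symmetric positive semidefinite, so every eigenvalue is real and nonnegative. The eigenvalues sum to 16, which equals trace(L) = 2|E|.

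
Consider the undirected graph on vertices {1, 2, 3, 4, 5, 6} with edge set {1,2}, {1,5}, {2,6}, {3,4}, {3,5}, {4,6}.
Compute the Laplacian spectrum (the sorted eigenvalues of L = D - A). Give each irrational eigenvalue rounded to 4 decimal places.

[0, 1, 1, 3, 3, 4]

With the vertex order [1, 2, 3, 4, 5, 6], the degrees are [2, 2, 2, 2, 2, 2], giving D = diag(2, 2, 2, 2, 2, 2) and L = D - A. L is symmetric positive semidefinite, so every eigenvalue is real and nonnegative. By the matrix-tree theorem the graph has (1/6) * product of the nonzero eigenvalues = 6 spanning trees.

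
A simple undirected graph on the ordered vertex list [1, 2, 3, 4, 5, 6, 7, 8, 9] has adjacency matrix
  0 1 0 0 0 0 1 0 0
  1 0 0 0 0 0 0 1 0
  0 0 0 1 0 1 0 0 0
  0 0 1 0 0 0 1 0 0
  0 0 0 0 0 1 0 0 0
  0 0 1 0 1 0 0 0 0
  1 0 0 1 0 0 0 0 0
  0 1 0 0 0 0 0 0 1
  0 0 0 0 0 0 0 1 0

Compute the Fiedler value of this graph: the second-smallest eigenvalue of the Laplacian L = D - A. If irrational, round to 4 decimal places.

Each diagonal entry of L is the vertex degree and each off-diagonal entry is -1 where an edge is present, 0 otherwise; in the order [1, 2, 3, 4, 5, 6, 7, 8, 9] the diagonal is [2, 2, 2, 2, 1, 2, 2, 2, 1]. Computing the eigenvalues of L and sorting gives [0, 0.1206, 0.4679, 1, 1.6527, 2.3473, 3, 3.5321, 3.8794]. The Fiedler value lambda_2 = 0.1206 is strictly positive, so the graph is connected. The largest eigenvalue, 3.8794, is at most the vertex count 9. The eigenvalues sum to 16, which equals trace(L) = 2|E|.

0.1206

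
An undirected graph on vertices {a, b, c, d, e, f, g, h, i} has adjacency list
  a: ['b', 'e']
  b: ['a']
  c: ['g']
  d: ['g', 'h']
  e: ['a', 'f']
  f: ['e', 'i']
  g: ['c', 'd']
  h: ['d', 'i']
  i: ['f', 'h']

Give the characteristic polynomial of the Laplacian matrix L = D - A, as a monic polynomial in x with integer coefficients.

Each diagonal entry of L is the vertex degree and each off-diagonal entry is -1 where an edge is present, 0 otherwise; in the order [a, b, c, d, e, f, g, h, i] the diagonal is [2, 1, 1, 2, 2, 2, 2, 2, 2]. L has integer entries, so p(x) = det(xI - L) has integer coefficients. Expanding the determinant yields x^9 - 16x^8 + 105x^7 - 364x^6 + 715x^5 - 792x^4 + 462x^3 - 120x^2 + 9x. The coefficient of x^8 equals -trace(L) = -16, matching the sum of degrees.

x^9 - 16x^8 + 105x^7 - 364x^6 + 715x^5 - 792x^4 + 462x^3 - 120x^2 + 9x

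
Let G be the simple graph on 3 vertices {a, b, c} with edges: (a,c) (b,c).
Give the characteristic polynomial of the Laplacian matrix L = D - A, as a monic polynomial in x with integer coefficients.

x^3 - 4x^2 + 3x

Reading degrees in the order [a, b, c] gives [1, 1, 2]; set D = diag(1, 1, 2) and form L = D - A. The eigenvalues of L are [0, 1, 3]; the characteristic polynomial is the product of (x - lambda_i), which multiplies out to x^3 - 4x^2 + 3x. The constant term is 0 because L is singular (the all-ones vector lies in its kernel). The largest eigenvalue, 3, is at most the vertex count 3.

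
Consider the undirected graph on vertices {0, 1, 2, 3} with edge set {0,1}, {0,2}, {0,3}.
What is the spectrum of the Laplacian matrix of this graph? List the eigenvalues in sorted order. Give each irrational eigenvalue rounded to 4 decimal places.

[0, 1, 1, 4]

Each diagonal entry of L is the vertex degree and each off-diagonal entry is -1 where an edge is present, 0 otherwise; in the order [0, 1, 2, 3] the diagonal is [3, 1, 1, 1]. Since every row of L sums to 0, the all-ones vector is in the kernel and 0 is an eigenvalue. The single zero eigenvalue shows the graph is connected. The largest eigenvalue, 4, is at most the vertex count 4.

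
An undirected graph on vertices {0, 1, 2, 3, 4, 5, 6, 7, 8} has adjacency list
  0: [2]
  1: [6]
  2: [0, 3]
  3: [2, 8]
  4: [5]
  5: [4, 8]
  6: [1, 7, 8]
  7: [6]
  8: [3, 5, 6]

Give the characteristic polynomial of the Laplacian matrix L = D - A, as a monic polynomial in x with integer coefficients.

Each diagonal entry of L is the vertex degree and each off-diagonal entry is -1 where an edge is present, 0 otherwise; in the order [0, 1, 2, 3, 4, 5, 6, 7, 8] the diagonal is [1, 1, 2, 2, 1, 2, 3, 1, 3]. Computing det(xI - L) by cofactor expansion (or equivalently via sum-over-permutations) gives x^9 - 16x^8 + 103x^7 - 344x^6 + 641x^5 - 668x^4 + 370x^3 - 96x^2 + 9x. Since p(0) = det(-L) = 0, x divides p(x). There is one zero in the spectrum, matching the 1 component. The eigenvalues sum to 16, which equals trace(L) = 2|E|.

x^9 - 16x^8 + 103x^7 - 344x^6 + 641x^5 - 668x^4 + 370x^3 - 96x^2 + 9x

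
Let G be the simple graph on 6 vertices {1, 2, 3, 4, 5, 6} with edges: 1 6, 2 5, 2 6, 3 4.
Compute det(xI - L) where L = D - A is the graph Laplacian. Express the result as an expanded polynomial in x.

x^6 - 8x^5 + 22x^4 - 24x^3 + 8x^2

Reading degrees in the order [1, 2, 3, 4, 5, 6] gives [1, 2, 1, 1, 1, 2]; set D = diag(1, 2, 1, 1, 1, 2) and form L = D - A. Computing det(xI - L) by cofactor expansion (or equivalently via sum-over-permutations) gives x^6 - 8x^5 + 22x^4 - 24x^3 + 8x^2. Since p(0) = det(-L) = 0, x divides p(x). There are 2 zeros in the spectrum, matching the 2 components. The largest eigenvalue, 3.4142, is at most the vertex count 6.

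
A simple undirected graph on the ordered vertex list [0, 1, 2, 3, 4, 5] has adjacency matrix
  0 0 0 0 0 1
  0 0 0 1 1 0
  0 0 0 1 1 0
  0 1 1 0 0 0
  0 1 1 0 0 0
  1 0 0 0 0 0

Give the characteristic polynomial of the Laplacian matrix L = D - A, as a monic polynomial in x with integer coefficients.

Reading degrees in the order [0, 1, 2, 3, 4, 5] gives [1, 2, 2, 2, 2, 1]; set D = diag(1, 2, 2, 2, 2, 1) and form L = D - A. Computing det(xI - L) by cofactor expansion (or equivalently via sum-over-permutations) gives x^6 - 10x^5 + 36x^4 - 56x^3 + 32x^2. The constant term is 0 because L is singular (the all-ones vector lies in its kernel). There are 2 zeros in the spectrum, matching the 2 components.

x^6 - 10x^5 + 36x^4 - 56x^3 + 32x^2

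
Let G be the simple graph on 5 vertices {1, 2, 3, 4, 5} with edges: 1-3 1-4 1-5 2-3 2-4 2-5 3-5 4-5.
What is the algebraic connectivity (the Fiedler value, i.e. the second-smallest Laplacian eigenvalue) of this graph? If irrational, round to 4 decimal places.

Reading degrees in the order [1, 2, 3, 4, 5] gives [3, 3, 3, 3, 4]; set D = diag(3, 3, 3, 3, 4) and form L = D - A. The smallest Laplacian eigenvalue is always 0. The next one, lambda_2 = 3, measures how hard the graph is to disconnect: larger values mean better connectivity. There is one zero in the spectrum, matching the 1 component. The eigenvalues sum to 16, which equals trace(L) = 2|E|.

3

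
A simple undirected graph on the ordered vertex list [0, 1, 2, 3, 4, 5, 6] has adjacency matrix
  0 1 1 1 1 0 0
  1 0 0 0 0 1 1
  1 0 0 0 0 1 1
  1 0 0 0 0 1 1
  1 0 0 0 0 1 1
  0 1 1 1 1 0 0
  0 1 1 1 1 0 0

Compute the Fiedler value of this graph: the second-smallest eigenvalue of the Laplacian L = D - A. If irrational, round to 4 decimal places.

Each diagonal entry of L is the vertex degree and each off-diagonal entry is -1 where an edge is present, 0 otherwise; in the order [0, 1, 2, 3, 4, 5, 6] the diagonal is [4, 3, 3, 3, 3, 4, 4]. The sorted Laplacian eigenvalues are [0, 3, 3, 3, 4, 4, 7]; the algebraic connectivity is the second entry, 3.

3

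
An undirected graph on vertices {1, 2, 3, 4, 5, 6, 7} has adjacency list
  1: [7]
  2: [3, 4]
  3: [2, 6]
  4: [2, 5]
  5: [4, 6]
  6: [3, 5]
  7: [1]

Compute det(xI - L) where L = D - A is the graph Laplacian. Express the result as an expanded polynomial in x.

Reading degrees in the order [1, 2, 3, 4, 5, 6, 7] gives [1, 2, 2, 2, 2, 2, 1]; set D = diag(1, 2, 2, 2, 2, 2, 1) and form L = D - A. L has integer entries, so p(x) = det(xI - L) has integer coefficients. Expanding the determinant yields x^7 - 12x^6 + 55x^5 - 120x^4 + 125x^3 - 50x^2. The coefficient of x^6 equals -trace(L) = -12, matching the sum of degrees.

x^7 - 12x^6 + 55x^5 - 120x^4 + 125x^3 - 50x^2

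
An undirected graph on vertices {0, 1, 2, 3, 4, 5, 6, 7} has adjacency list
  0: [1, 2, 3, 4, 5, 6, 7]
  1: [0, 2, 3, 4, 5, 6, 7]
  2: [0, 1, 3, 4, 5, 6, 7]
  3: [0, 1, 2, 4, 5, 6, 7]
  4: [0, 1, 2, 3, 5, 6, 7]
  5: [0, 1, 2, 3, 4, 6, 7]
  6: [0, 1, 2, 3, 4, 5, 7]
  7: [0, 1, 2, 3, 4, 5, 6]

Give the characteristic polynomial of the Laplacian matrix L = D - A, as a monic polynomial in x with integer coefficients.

With the vertex order [0, 1, 2, 3, 4, 5, 6, 7], the degrees are [7, 7, 7, 7, 7, 7, 7, 7], giving D = diag(7, 7, 7, 7, 7, 7, 7, 7) and L = D - A. The eigenvalues of L are [0, 8, 8, 8, 8, 8, 8, 8]; the characteristic polynomial is the product of (x - lambda_i), which multiplies out to x^8 - 56x^7 + 1344x^6 - 17920x^5 + 143360x^4 - 688128x^3 + 1835008x^2 - 2097152x. The coefficient of x^7 equals -trace(L) = -56, matching the sum of degrees. The largest eigenvalue, 8, is at most the vertex count 8. By the matrix-tree theorem the graph has (1/8) * product of the nonzero eigenvalues = 262144 spanning trees.

x^8 - 56x^7 + 1344x^6 - 17920x^5 + 143360x^4 - 688128x^3 + 1835008x^2 - 2097152x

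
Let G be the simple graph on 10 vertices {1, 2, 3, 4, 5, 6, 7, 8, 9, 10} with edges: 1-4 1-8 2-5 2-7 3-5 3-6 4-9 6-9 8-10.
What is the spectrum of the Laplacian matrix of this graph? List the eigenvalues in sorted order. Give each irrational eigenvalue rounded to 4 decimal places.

[0, 0.0979, 0.3820, 0.8244, 1.3820, 2, 2.6180, 3.1756, 3.6180, 3.9021]

Reading degrees in the order [1, 2, 3, 4, 5, 6, 7, 8, 9, 10] gives [2, 2, 2, 2, 2, 2, 1, 2, 2, 1]; set D = diag(2, 2, 2, 2, 2, 2, 1, 2, 2, 1) and form L = D - A. Diagonalising L (or applying a numerical eigensolver to the 10x10 matrix) gives the spectrum above. The single zero eigenvalue shows the graph is connected. By the matrix-tree theorem the graph has (1/10) * product of the nonzero eigenvalues = 1 spanning tree.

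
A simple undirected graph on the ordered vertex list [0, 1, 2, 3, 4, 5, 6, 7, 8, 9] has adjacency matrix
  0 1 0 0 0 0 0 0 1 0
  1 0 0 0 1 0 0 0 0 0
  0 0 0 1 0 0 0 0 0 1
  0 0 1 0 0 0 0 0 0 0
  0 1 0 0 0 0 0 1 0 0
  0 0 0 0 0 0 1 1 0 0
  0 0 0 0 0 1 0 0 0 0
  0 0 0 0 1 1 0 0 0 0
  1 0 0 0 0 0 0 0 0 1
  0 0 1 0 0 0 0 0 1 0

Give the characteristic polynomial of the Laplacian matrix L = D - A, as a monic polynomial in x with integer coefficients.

Reading degrees in the order [0, 1, 2, 3, 4, 5, 6, 7, 8, 9] gives [2, 2, 2, 1, 2, 2, 1, 2, 2, 2]; set D = diag(2, 2, 2, 1, 2, 2, 1, 2, 2, 2) and form L = D - A. Computing det(xI - L) by cofactor expansion (or equivalently via sum-over-permutations) gives x^10 - 18x^9 + 136x^8 - 560x^7 + 1365x^6 - 2002x^5 + 1716x^4 - 792x^3 + 165x^2 - 10x. The coefficient of x^9 equals -trace(L) = -18, matching the sum of degrees. By the matrix-tree theorem the graph has (1/10) * product of the nonzero eigenvalues = 1 spanning tree.

x^10 - 18x^9 + 136x^8 - 560x^7 + 1365x^6 - 2002x^5 + 1716x^4 - 792x^3 + 165x^2 - 10x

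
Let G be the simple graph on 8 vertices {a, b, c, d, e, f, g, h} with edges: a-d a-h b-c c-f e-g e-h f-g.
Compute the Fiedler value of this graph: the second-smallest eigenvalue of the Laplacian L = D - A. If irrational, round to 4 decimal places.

0.1522

Each diagonal entry of L is the vertex degree and each off-diagonal entry is -1 where an edge is present, 0 otherwise; in the order [a, b, c, d, e, f, g, h] the diagonal is [2, 1, 2, 1, 2, 2, 2, 2]. The sorted Laplacian eigenvalues are [0, 0.1522, 0.5858, 1.2346, 2, 2.7654, 3.4142, 3.8478]; the algebraic connectivity is the second entry, 0.1522.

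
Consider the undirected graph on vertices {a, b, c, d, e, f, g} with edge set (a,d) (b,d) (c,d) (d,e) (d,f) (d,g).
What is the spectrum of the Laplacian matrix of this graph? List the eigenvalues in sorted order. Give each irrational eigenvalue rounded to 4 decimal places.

[0, 1, 1, 1, 1, 1, 7]

With the vertex order [a, b, c, d, e, f, g], the degrees are [1, 1, 1, 6, 1, 1, 1], giving D = diag(1, 1, 1, 6, 1, 1, 1) and L = D - A. Since every row of L sums to 0, the all-ones vector is in the kernel and 0 is an eigenvalue. The eigenvalues sum to 12, which equals trace(L) = 2|E|.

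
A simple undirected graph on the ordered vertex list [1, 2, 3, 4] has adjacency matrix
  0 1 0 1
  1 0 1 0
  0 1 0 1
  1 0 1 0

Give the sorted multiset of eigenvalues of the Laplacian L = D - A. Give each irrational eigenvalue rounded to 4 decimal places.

Each diagonal entry of L is the vertex degree and each off-diagonal entry is -1 where an edge is present, 0 otherwise; in the order [1, 2, 3, 4] the diagonal is [2, 2, 2, 2]. L is symmetric positive semidefinite, so every eigenvalue is real and nonnegative. By the matrix-tree theorem the graph has (1/4) * product of the nonzero eigenvalues = 4 spanning trees. The largest eigenvalue, 4, is at most the vertex count 4.

[0, 2, 2, 4]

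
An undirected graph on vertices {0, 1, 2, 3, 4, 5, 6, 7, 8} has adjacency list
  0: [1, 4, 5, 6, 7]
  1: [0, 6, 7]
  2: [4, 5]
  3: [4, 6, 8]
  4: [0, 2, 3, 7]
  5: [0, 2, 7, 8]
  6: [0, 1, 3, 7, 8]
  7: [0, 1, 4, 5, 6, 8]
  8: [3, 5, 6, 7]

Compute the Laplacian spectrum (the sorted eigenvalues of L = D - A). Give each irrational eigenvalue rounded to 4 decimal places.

Each diagonal entry of L is the vertex degree and each off-diagonal entry is -1 where an edge is present, 0 otherwise; in the order [0, 1, 2, 3, 4, 5, 6, 7, 8] the diagonal is [5, 3, 2, 3, 4, 4, 5, 6, 4]. The multiplicity of 0 as a Laplacian eigenvalue equals the number of connected components. The single zero eigenvalue shows the graph is connected. The eigenvalues sum to 36, which equals trace(L) = 2|E|. The largest eigenvalue, 7.3991, is at most the vertex count 9.

[0, 1.5727, 2.3616, 3.2182, 4, 5.1653, 5.5383, 6.7449, 7.3991]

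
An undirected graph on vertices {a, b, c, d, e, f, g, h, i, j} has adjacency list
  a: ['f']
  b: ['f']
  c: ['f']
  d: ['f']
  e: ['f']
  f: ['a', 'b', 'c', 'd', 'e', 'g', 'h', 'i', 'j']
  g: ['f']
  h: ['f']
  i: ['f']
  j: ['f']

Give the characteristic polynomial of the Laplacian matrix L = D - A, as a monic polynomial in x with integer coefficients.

Reading degrees in the order [a, b, c, d, e, f, g, h, i, j] gives [1, 1, 1, 1, 1, 9, 1, 1, 1, 1]; set D = diag(1, 1, 1, 1, 1, 9, 1, 1, 1, 1) and form L = D - A. Computing det(xI - L) by cofactor expansion (or equivalently via sum-over-permutations) gives x^10 - 18x^9 + 108x^8 - 336x^7 + 630x^6 - 756x^5 + 588x^4 - 288x^3 + 81x^2 - 10x. Since p(0) = det(-L) = 0, x divides p(x). The eigenvalues sum to 18, which equals trace(L) = 2|E|.

x^10 - 18x^9 + 108x^8 - 336x^7 + 630x^6 - 756x^5 + 588x^4 - 288x^3 + 81x^2 - 10x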